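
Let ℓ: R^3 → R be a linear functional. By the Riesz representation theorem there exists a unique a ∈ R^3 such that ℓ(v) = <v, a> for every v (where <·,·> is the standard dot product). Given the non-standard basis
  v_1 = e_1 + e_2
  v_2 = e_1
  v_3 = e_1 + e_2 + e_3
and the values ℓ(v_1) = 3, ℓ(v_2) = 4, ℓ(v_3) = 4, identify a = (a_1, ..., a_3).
a = (4, -1, 1)

Write a = (a_1, ..., a_3) in the standard basis. For each basis vector v_i, ℓ(v_i) = <v_i, a> is a linear equation in the a_j's. Collect the n equations into a matrix system V a = ℓ, where row i of V is v_i (expressed in the standard basis). Since V is invertible (lower-triangular with 1s on the diagonal, up to permutation), solve by back-substitution:
  V =
[[1, 1, 0],
 [1, 0, 0],
 [1, 1, 1]]
  V a = (3, 4, 4)
Solving gives a = (4, -1, 1).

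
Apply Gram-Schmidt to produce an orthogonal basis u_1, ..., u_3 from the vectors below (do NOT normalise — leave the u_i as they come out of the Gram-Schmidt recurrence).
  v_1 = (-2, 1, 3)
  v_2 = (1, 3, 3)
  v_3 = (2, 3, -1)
Orthogonal basis:
  u_1 = (-2, 1, 3)
  u_2 = (17/7, 16/7, 6/7)
  u_3 = (-66/83, 99/83, -77/83)

Apply the Gram-Schmidt recurrence
  u_1 = v_1
  u_i = v_i − Σ_{j<i} ((v_i · u_j) / (u_j · u_j)) · u_j.

Step by step this gives:
  u_1 = (-2, 1, 3)
  u_2 = (17/7, 16/7, 6/7)
  u_3 = (-66/83, 99/83, -77/83)

Orthogonality check:
  u_2 · u_1 = 0 (should be 0)
  u_3 · u_1 = 0 (should be 0)
  u_3 · u_2 = 0 (should be 0)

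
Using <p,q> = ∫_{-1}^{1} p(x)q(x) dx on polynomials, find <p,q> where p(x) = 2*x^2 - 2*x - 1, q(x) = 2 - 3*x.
<p,q> = 8/3

Expand the product: p(x)·q(x) = -6*x^3 + 10*x^2 - x - 2.
∫_{-1}^{1} of each monomial x^k gives [2/(k+1) if k even, 0 if k odd]. Integrating term-by-term (or equivalently evaluating the antiderivative F(x) = -3*x^4/2 + 10*x^3/3 - x^2/2 - 2*x at the endpoints):
  F(1) − F(−1) = -2/3 − (-10/3) = 8/3.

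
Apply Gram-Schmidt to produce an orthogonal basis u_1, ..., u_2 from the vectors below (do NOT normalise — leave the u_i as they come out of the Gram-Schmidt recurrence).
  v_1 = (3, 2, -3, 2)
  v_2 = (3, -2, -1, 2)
Orthogonal basis:
  u_1 = (3, 2, -3, 2)
  u_2 = (21/13, -38/13, 5/13, 14/13)

Apply the Gram-Schmidt recurrence
  u_1 = v_1
  u_i = v_i − Σ_{j<i} ((v_i · u_j) / (u_j · u_j)) · u_j.

Step by step this gives:
  u_1 = (3, 2, -3, 2)
  u_2 = (21/13, -38/13, 5/13, 14/13)

Orthogonality check:
  u_2 · u_1 = 0 (should be 0)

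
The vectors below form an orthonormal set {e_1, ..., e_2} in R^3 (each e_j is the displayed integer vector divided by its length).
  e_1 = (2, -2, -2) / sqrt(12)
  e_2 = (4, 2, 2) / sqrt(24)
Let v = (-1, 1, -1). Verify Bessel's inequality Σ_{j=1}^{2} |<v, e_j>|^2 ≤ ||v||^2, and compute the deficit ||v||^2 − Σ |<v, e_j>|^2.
Σ |<v, e_j>|^2 = 1; ||v||^2 = 3; deficit = 2

Write each e_j = u_j / sqrt(<u_j, u_j>) where u_j is the displayed integer vector. Then <v, e_j> = <v, u_j> / sqrt(<u_j, u_j>), so |<v, e_j>|^2 = <v, u_j>^2 / <u_j, u_j>.
Coefficients: <v, e_1> = -2/sqrt(12), <v, e_2> = -4/sqrt(24).
Square and sum: Σ |<v, e_j>|^2 = 1.
Compute ||v||^2 = v·v = 3.
Deficit = 3 − 1 = 2 ≥ 0, confirming Bessel's inequality. (The deficit equals ||v − Σ <v,e_j> e_j||^2, the squared distance from v to span{e_j}.)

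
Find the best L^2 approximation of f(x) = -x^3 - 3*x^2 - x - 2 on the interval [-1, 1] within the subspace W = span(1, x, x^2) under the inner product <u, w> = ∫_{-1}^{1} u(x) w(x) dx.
g(x) = -3*x^2 - 8*x/5 - 2

The best approximation g ∈ W is the orthogonal projection of f onto W. Writing g = a_0 + a_1 x + a_2 x^2, the coefficients solve the normal equations G · a = b where
  G_{ij} = <φ_i, φ_j> and b_i = <f, φ_i>, with φ_0 = 1, φ_1 = x, φ_2 = x^2.
G =
  [2, 0, 2/3]
  [0, 2/3, 0]
  [2/3, 0, 2/5],
b = (-6, -16/15, -38/15).
Solving gives a_0 = -2, a_1 = -8/5, a_2 = -3, so
  g(x) = -3*x^2 - 8*x/5 - 2.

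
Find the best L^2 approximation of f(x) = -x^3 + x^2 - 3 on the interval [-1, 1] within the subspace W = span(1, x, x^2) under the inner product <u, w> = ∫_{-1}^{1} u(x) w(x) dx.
g(x) = x^2 - 3*x/5 - 3

The best approximation g ∈ W is the orthogonal projection of f onto W. Writing g = a_0 + a_1 x + a_2 x^2, the coefficients solve the normal equations G · a = b where
  G_{ij} = <φ_i, φ_j> and b_i = <f, φ_i>, with φ_0 = 1, φ_1 = x, φ_2 = x^2.
G =
  [2, 0, 2/3]
  [0, 2/3, 0]
  [2/3, 0, 2/5],
b = (-16/3, -2/5, -8/5).
Solving gives a_0 = -3, a_1 = -3/5, a_2 = 1, so
  g(x) = x^2 - 3*x/5 - 3.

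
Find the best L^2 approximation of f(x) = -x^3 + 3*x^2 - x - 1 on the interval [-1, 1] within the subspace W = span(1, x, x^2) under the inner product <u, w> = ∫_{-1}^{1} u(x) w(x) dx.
g(x) = 3*x^2 - 8*x/5 - 1

The best approximation g ∈ W is the orthogonal projection of f onto W. Writing g = a_0 + a_1 x + a_2 x^2, the coefficients solve the normal equations G · a = b where
  G_{ij} = <φ_i, φ_j> and b_i = <f, φ_i>, with φ_0 = 1, φ_1 = x, φ_2 = x^2.
G =
  [2, 0, 2/3]
  [0, 2/3, 0]
  [2/3, 0, 2/5],
b = (0, -16/15, 8/15).
Solving gives a_0 = -1, a_1 = -8/5, a_2 = 3, so
  g(x) = 3*x^2 - 8*x/5 - 1.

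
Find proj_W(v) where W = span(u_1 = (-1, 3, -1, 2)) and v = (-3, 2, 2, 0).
proj_W(v) = (-7/15, 7/5, -7/15, 14/15)

Set up U = [u_1 | ... | u_1] ∈ R^(4×1). The projector onto W = col(U) is P = U (U^T U)^(-1) U^T.
Compute U^T U =
  [15],
and U^T v = (7).
Solve U^T U · c = U^T v for the coefficients: c = (7/15). The projection is proj_W(v) = U c.
Check: (v - proj_W(v)) · u_1 = 0  (should be 0).
Result: proj_W(v) = (-7/15, 7/5, -7/15, 14/15).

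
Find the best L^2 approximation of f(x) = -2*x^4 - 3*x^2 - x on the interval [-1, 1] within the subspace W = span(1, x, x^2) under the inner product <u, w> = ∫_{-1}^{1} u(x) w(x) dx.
g(x) = -33*x^2/7 - x + 6/35

The best approximation g ∈ W is the orthogonal projection of f onto W. Writing g = a_0 + a_1 x + a_2 x^2, the coefficients solve the normal equations G · a = b where
  G_{ij} = <φ_i, φ_j> and b_i = <f, φ_i>, with φ_0 = 1, φ_1 = x, φ_2 = x^2.
G =
  [2, 0, 2/3]
  [0, 2/3, 0]
  [2/3, 0, 2/5],
b = (-14/5, -2/3, -62/35).
Solving gives a_0 = 6/35, a_1 = -1, a_2 = -33/7, so
  g(x) = -33*x^2/7 - x + 6/35.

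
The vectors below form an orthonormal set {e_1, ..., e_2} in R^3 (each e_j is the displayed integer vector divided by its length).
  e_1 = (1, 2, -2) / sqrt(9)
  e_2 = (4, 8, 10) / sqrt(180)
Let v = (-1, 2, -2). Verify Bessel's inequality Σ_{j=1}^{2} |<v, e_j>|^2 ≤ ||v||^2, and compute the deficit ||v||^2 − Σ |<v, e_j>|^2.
Σ |<v, e_j>|^2 = 29/5; ||v||^2 = 9; deficit = 16/5

Write each e_j = u_j / sqrt(<u_j, u_j>) where u_j is the displayed integer vector. Then <v, e_j> = <v, u_j> / sqrt(<u_j, u_j>), so |<v, e_j>|^2 = <v, u_j>^2 / <u_j, u_j>.
Coefficients: <v, e_1> = 7/sqrt(9), <v, e_2> = -8/sqrt(180).
Square and sum: Σ |<v, e_j>|^2 = 29/5.
Compute ||v||^2 = v·v = 9.
Deficit = 9 − 29/5 = 16/5 ≥ 0, confirming Bessel's inequality. (The deficit equals ||v − Σ <v,e_j> e_j||^2, the squared distance from v to span{e_j}.)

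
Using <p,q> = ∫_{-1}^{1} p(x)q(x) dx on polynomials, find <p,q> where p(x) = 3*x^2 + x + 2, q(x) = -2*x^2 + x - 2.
<p,q> = -82/5

Expand the product: p(x)·q(x) = -6*x^4 + x^3 - 9*x^2 - 4.
∫_{-1}^{1} of each monomial x^k gives [2/(k+1) if k even, 0 if k odd]. Integrating term-by-term (or equivalently evaluating the antiderivative F(x) = -6*x^5/5 + x^4/4 - 3*x^3 - 4*x at the endpoints):
  F(1) − F(−1) = -159/20 − (169/20) = -82/5.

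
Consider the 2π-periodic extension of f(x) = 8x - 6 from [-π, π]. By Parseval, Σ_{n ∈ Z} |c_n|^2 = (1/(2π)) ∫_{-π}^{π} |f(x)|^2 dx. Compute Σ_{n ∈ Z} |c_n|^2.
Σ |c_n|^2 = 64π^2/3 + 36

Expand and integrate term by term over [-π, π]:
  ∫ (8x)^2 dx = 64·(2π^3/3); ∫ 2·8·(-6)·x dx = 0 (odd integrand); ∫ (-6)^2 dx = 36·2π.
So (1/(2π)) ∫_{-π}^{π} (8x - 6)^2 dx = 64π^2/3 + 36 = 64π^2/3 + 36.
Parseval ⇒ Σ |c_n|^2 = 64π^2/3 + 36.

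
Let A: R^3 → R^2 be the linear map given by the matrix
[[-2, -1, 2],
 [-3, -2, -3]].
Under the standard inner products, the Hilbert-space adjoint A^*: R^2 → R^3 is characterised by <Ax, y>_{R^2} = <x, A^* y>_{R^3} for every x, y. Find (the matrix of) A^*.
A^* = A^T =
[[-2, -3],
 [-1, -2],
 [2, -3]]

For real matrices with standard dot products, the defining identity <Ax, y> = <x, A^* y> gives (Ax)^T y = x^T (A^*) y, i.e. x^T A^T y = x^T (A^*) y. Since this holds for all x, y, we must have A^* = A^T. Therefore
A^* =
[[-2, -3],
 [-1, -2],
 [2, -3]].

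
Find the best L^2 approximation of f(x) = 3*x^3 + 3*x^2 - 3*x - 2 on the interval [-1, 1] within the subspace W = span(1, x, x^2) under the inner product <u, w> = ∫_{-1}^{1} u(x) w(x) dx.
g(x) = 3*x^2 - 6*x/5 - 2

The best approximation g ∈ W is the orthogonal projection of f onto W. Writing g = a_0 + a_1 x + a_2 x^2, the coefficients solve the normal equations G · a = b where
  G_{ij} = <φ_i, φ_j> and b_i = <f, φ_i>, with φ_0 = 1, φ_1 = x, φ_2 = x^2.
G =
  [2, 0, 2/3]
  [0, 2/3, 0]
  [2/3, 0, 2/5],
b = (-2, -4/5, -2/15).
Solving gives a_0 = -2, a_1 = -6/5, a_2 = 3, so
  g(x) = 3*x^2 - 6*x/5 - 2.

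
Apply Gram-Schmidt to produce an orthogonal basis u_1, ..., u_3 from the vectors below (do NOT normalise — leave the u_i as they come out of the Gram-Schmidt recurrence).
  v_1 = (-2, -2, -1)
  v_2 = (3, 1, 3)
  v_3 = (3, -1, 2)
Orthogonal basis:
  u_1 = (-2, -2, -1)
  u_2 = (5/9, -13/9, 16/9)
  u_3 = (1, -3/5, -4/5)

Apply the Gram-Schmidt recurrence
  u_1 = v_1
  u_i = v_i − Σ_{j<i} ((v_i · u_j) / (u_j · u_j)) · u_j.

Step by step this gives:
  u_1 = (-2, -2, -1)
  u_2 = (5/9, -13/9, 16/9)
  u_3 = (1, -3/5, -4/5)

Orthogonality check:
  u_2 · u_1 = 0 (should be 0)
  u_3 · u_1 = 0 (should be 0)
  u_3 · u_2 = 0 (should be 0)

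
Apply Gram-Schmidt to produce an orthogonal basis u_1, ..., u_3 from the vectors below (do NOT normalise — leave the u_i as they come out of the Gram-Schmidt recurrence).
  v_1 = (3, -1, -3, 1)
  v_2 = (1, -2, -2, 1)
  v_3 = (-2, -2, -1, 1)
Orthogonal basis:
  u_1 = (3, -1, -3, 1)
  u_2 = (-4/5, -7/5, -1/5, 2/5)
  u_3 = (-4/7, 1/2, -9/14, 2/7)

Apply the Gram-Schmidt recurrence
  u_1 = v_1
  u_i = v_i − Σ_{j<i} ((v_i · u_j) / (u_j · u_j)) · u_j.

Step by step this gives:
  u_1 = (3, -1, -3, 1)
  u_2 = (-4/5, -7/5, -1/5, 2/5)
  u_3 = (-4/7, 1/2, -9/14, 2/7)

Orthogonality check:
  u_2 · u_1 = 0 (should be 0)
  u_3 · u_1 = 0 (should be 0)
  u_3 · u_2 = 0 (should be 0)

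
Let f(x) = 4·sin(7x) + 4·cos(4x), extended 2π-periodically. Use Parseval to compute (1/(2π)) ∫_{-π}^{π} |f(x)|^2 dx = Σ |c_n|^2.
Σ |c_n|^2 = 16

Expand |f|^2 and use orthogonality of {sin(nx), cos(mx)} on [-π, π]:
  ∫_{-π}^{π} sin(nx)^2 dx = π, ∫ cos(mx)^2 dx = π, and cross terms integrate to 0.
So ∫_{-π}^{π} f(x)^2 dx = 4^2 · π + 4^2 · π = (16 + 16)π.
Divide by 2π: (16 + 16)/2 = 16.
By Parseval, this equals Σ |c_n|^2.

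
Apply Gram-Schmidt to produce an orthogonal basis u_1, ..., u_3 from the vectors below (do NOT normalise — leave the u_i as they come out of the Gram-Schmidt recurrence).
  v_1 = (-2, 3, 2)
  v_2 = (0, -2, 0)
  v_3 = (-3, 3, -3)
Orthogonal basis:
  u_1 = (-2, 3, 2)
  u_2 = (-12/17, -16/17, 12/17)
  u_3 = (-3, 0, -3)

Apply the Gram-Schmidt recurrence
  u_1 = v_1
  u_i = v_i − Σ_{j<i} ((v_i · u_j) / (u_j · u_j)) · u_j.

Step by step this gives:
  u_1 = (-2, 3, 2)
  u_2 = (-12/17, -16/17, 12/17)
  u_3 = (-3, 0, -3)

Orthogonality check:
  u_2 · u_1 = 0 (should be 0)
  u_3 · u_1 = 0 (should be 0)
  u_3 · u_2 = 0 (should be 0)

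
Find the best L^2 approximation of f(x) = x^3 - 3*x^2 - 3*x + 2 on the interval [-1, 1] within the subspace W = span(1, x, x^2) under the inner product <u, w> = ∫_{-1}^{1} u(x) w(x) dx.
g(x) = -3*x^2 - 12*x/5 + 2

The best approximation g ∈ W is the orthogonal projection of f onto W. Writing g = a_0 + a_1 x + a_2 x^2, the coefficients solve the normal equations G · a = b where
  G_{ij} = <φ_i, φ_j> and b_i = <f, φ_i>, with φ_0 = 1, φ_1 = x, φ_2 = x^2.
G =
  [2, 0, 2/3]
  [0, 2/3, 0]
  [2/3, 0, 2/5],
b = (2, -8/5, 2/15).
Solving gives a_0 = 2, a_1 = -12/5, a_2 = -3, so
  g(x) = -3*x^2 - 12*x/5 + 2.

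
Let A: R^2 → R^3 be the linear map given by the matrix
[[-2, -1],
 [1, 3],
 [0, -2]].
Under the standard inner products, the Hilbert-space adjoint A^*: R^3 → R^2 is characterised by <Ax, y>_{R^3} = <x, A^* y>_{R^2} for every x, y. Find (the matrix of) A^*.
A^* = A^T =
[[-2, 1, 0],
 [-1, 3, -2]]

For real matrices with standard dot products, the defining identity <Ax, y> = <x, A^* y> gives (Ax)^T y = x^T (A^*) y, i.e. x^T A^T y = x^T (A^*) y. Since this holds for all x, y, we must have A^* = A^T. Therefore
A^* =
[[-2, 1, 0],
 [-1, 3, -2]].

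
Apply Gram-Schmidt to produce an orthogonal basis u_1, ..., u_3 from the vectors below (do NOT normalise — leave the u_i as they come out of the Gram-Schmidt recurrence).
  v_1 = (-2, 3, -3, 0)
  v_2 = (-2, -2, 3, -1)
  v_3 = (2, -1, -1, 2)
Orthogonal basis:
  u_1 = (-2, 3, -3, 0)
  u_2 = (-3, -1/2, 3/2, -1)
  u_3 = (-144/275, -224/275, -128/275, 32/25)

Apply the Gram-Schmidt recurrence
  u_1 = v_1
  u_i = v_i − Σ_{j<i} ((v_i · u_j) / (u_j · u_j)) · u_j.

Step by step this gives:
  u_1 = (-2, 3, -3, 0)
  u_2 = (-3, -1/2, 3/2, -1)
  u_3 = (-144/275, -224/275, -128/275, 32/25)

Orthogonality check:
  u_2 · u_1 = 0 (should be 0)
  u_3 · u_1 = 0 (should be 0)
  u_3 · u_2 = 0 (should be 0)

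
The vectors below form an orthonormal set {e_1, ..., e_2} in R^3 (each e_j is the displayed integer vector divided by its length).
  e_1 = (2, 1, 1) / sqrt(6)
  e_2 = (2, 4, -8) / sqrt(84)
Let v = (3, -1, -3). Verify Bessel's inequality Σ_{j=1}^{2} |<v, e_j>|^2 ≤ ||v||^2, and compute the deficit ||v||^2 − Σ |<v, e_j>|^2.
Σ |<v, e_j>|^2 = 61/7; ||v||^2 = 19; deficit = 72/7

Write each e_j = u_j / sqrt(<u_j, u_j>) where u_j is the displayed integer vector. Then <v, e_j> = <v, u_j> / sqrt(<u_j, u_j>), so |<v, e_j>|^2 = <v, u_j>^2 / <u_j, u_j>.
Coefficients: <v, e_1> = 2/sqrt(6), <v, e_2> = 26/sqrt(84).
Square and sum: Σ |<v, e_j>|^2 = 61/7.
Compute ||v||^2 = v·v = 19.
Deficit = 19 − 61/7 = 72/7 ≥ 0, confirming Bessel's inequality. (The deficit equals ||v − Σ <v,e_j> e_j||^2, the squared distance from v to span{e_j}.)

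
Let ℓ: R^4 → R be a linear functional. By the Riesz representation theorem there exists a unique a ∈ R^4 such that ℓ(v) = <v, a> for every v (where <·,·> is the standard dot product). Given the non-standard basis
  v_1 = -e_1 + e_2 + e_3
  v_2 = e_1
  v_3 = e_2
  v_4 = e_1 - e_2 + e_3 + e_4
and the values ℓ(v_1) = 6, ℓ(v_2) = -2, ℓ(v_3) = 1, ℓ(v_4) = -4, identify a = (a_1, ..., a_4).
a = (-2, 1, 3, -4)

Write a = (a_1, ..., a_4) in the standard basis. For each basis vector v_i, ℓ(v_i) = <v_i, a> is a linear equation in the a_j's. Collect the n equations into a matrix system V a = ℓ, where row i of V is v_i (expressed in the standard basis). Since V is invertible (lower-triangular with 1s on the diagonal, up to permutation), solve by back-substitution:
  V =
[[-1, 1, 1, 0],
 [1, 0, 0, 0],
 [0, 1, 0, 0],
 [1, -1, 1, 1]]
  V a = (6, -2, 1, -4)
Solving gives a = (-2, 1, 3, -4).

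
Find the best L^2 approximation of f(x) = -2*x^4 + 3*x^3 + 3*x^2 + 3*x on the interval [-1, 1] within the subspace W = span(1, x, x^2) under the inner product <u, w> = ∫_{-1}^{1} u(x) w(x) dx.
g(x) = 9*x^2/7 + 24*x/5 + 6/35

The best approximation g ∈ W is the orthogonal projection of f onto W. Writing g = a_0 + a_1 x + a_2 x^2, the coefficients solve the normal equations G · a = b where
  G_{ij} = <φ_i, φ_j> and b_i = <f, φ_i>, with φ_0 = 1, φ_1 = x, φ_2 = x^2.
G =
  [2, 0, 2/3]
  [0, 2/3, 0]
  [2/3, 0, 2/5],
b = (6/5, 16/5, 22/35).
Solving gives a_0 = 6/35, a_1 = 24/5, a_2 = 9/7, so
  g(x) = 9*x^2/7 + 24*x/5 + 6/35.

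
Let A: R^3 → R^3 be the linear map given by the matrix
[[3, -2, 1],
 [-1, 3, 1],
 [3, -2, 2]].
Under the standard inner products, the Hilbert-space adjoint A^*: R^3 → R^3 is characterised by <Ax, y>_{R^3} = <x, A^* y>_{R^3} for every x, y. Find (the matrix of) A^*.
A^* = A^T =
[[3, -1, 3],
 [-2, 3, -2],
 [1, 1, 2]]

For real matrices with standard dot products, the defining identity <Ax, y> = <x, A^* y> gives (Ax)^T y = x^T (A^*) y, i.e. x^T A^T y = x^T (A^*) y. Since this holds for all x, y, we must have A^* = A^T. Therefore
A^* =
[[3, -1, 3],
 [-2, 3, -2],
 [1, 1, 2]].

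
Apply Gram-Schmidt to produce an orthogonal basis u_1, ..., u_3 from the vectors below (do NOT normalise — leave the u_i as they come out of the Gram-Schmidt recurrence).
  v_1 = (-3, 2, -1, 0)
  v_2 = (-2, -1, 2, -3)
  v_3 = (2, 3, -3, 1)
Orthogonal basis:
  u_1 = (-3, 2, -1, 0)
  u_2 = (-11/7, -9/7, 15/7, -3)
  u_3 = (147/124, 171/124, -99/124, -221/124)

Apply the Gram-Schmidt recurrence
  u_1 = v_1
  u_i = v_i − Σ_{j<i} ((v_i · u_j) / (u_j · u_j)) · u_j.

Step by step this gives:
  u_1 = (-3, 2, -1, 0)
  u_2 = (-11/7, -9/7, 15/7, -3)
  u_3 = (147/124, 171/124, -99/124, -221/124)

Orthogonality check:
  u_2 · u_1 = 0 (should be 0)
  u_3 · u_1 = 0 (should be 0)
  u_3 · u_2 = 0 (should be 0)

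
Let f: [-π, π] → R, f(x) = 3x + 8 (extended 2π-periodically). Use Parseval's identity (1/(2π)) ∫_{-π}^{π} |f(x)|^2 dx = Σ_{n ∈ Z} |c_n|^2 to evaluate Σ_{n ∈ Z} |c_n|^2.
Σ |c_n|^2 = 3π^2 + 64

Expand and integrate term by term over [-π, π]:
  ∫ (3x)^2 dx = 9·(2π^3/3); ∫ 2·3·(8)·x dx = 0 (odd integrand); ∫ 8^2 dx = 64·2π.
So (1/(2π)) ∫_{-π}^{π} (3x + 8)^2 dx = 9π^2/3 + 64 = 3π^2 + 64.
Parseval ⇒ Σ |c_n|^2 = 3π^2 + 64.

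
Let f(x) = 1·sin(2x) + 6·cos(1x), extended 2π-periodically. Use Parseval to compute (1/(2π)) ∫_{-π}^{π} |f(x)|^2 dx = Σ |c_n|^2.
Σ |c_n|^2 = 37/2

Expand |f|^2 and use orthogonality of {sin(nx), cos(mx)} on [-π, π]:
  ∫_{-π}^{π} sin(nx)^2 dx = π, ∫ cos(mx)^2 dx = π, and cross terms integrate to 0.
So ∫_{-π}^{π} f(x)^2 dx = 1^2 · π + 6^2 · π = (1 + 36)π.
Divide by 2π: (1 + 36)/2 = 37/2.
By Parseval, this equals Σ |c_n|^2.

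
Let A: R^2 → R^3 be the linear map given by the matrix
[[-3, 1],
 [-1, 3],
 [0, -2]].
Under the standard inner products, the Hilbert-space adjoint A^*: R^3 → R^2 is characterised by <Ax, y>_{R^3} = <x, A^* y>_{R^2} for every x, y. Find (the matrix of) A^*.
A^* = A^T =
[[-3, -1, 0],
 [1, 3, -2]]

For real matrices with standard dot products, the defining identity <Ax, y> = <x, A^* y> gives (Ax)^T y = x^T (A^*) y, i.e. x^T A^T y = x^T (A^*) y. Since this holds for all x, y, we must have A^* = A^T. Therefore
A^* =
[[-3, -1, 0],
 [1, 3, -2]].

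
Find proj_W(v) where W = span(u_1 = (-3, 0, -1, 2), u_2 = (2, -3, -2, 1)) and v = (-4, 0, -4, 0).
proj_W(v) = (-100/31, -12/31, -44/31, 76/31)

Set up U = [u_1 | ... | u_2] ∈ R^(4×2). The projector onto W = col(U) is P = U (U^T U)^(-1) U^T.
Compute U^T U =
  [14, -2]
  [-2, 18],
and U^T v = (16, 0).
Solve U^T U · c = U^T v for the coefficients: c = (36/31, 4/31). The projection is proj_W(v) = U c.
Check: (v - proj_W(v)) · u_1 = 0  (should be 0).
Check: (v - proj_W(v)) · u_2 = 0  (should be 0).
Result: proj_W(v) = (-100/31, -12/31, -44/31, 76/31).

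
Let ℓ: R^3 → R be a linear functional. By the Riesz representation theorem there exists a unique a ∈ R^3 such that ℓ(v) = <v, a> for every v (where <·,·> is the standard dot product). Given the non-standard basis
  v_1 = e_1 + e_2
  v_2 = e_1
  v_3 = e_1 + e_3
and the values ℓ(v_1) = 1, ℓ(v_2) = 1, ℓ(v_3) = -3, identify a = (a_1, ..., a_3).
a = (1, 0, -4)

Write a = (a_1, ..., a_3) in the standard basis. For each basis vector v_i, ℓ(v_i) = <v_i, a> is a linear equation in the a_j's. Collect the n equations into a matrix system V a = ℓ, where row i of V is v_i (expressed in the standard basis). Since V is invertible (lower-triangular with 1s on the diagonal, up to permutation), solve by back-substitution:
  V =
[[1, 1, 0],
 [1, 0, 0],
 [1, 0, 1]]
  V a = (1, 1, -3)
Solving gives a = (1, 0, -4).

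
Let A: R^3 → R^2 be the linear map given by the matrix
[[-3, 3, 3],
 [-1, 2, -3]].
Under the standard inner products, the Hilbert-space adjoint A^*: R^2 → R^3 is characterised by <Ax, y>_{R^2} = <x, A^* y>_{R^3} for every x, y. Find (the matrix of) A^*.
A^* = A^T =
[[-3, -1],
 [3, 2],
 [3, -3]]

For real matrices with standard dot products, the defining identity <Ax, y> = <x, A^* y> gives (Ax)^T y = x^T (A^*) y, i.e. x^T A^T y = x^T (A^*) y. Since this holds for all x, y, we must have A^* = A^T. Therefore
A^* =
[[-3, -1],
 [3, 2],
 [3, -3]].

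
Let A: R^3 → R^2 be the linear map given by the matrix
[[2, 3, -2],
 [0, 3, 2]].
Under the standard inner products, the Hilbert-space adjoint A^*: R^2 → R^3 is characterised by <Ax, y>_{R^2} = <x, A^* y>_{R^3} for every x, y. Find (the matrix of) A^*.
A^* = A^T =
[[2, 0],
 [3, 3],
 [-2, 2]]

For real matrices with standard dot products, the defining identity <Ax, y> = <x, A^* y> gives (Ax)^T y = x^T (A^*) y, i.e. x^T A^T y = x^T (A^*) y. Since this holds for all x, y, we must have A^* = A^T. Therefore
A^* =
[[2, 0],
 [3, 3],
 [-2, 2]].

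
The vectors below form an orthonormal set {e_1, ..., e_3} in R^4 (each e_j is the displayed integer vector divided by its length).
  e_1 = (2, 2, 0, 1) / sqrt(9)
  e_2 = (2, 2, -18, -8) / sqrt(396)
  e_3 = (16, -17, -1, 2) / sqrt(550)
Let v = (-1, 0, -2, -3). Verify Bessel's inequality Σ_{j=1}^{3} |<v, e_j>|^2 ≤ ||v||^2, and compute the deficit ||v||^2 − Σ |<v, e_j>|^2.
Σ |<v, e_j>|^2 = 12; ||v||^2 = 14; deficit = 2

Write each e_j = u_j / sqrt(<u_j, u_j>) where u_j is the displayed integer vector. Then <v, e_j> = <v, u_j> / sqrt(<u_j, u_j>), so |<v, e_j>|^2 = <v, u_j>^2 / <u_j, u_j>.
Coefficients: <v, e_1> = -5/sqrt(9), <v, e_2> = 58/sqrt(396), <v, e_3> = -20/sqrt(550).
Square and sum: Σ |<v, e_j>|^2 = 12.
Compute ||v||^2 = v·v = 14.
Deficit = 14 − 12 = 2 ≥ 0, confirming Bessel's inequality. (The deficit equals ||v − Σ <v,e_j> e_j||^2, the squared distance from v to span{e_j}.)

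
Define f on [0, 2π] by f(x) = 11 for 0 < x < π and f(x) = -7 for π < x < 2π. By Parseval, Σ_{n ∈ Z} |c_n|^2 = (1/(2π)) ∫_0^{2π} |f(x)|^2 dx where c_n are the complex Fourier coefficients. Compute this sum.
Σ |c_n|^2 = 85

Parseval equates the L^2 energy of f (normalised by 1/(2π)) with the ℓ^2 sum of its Fourier coefficients: (1/(2π)) ∫_0^{2π} |f|^2 = Σ |c_n|^2.
Compute the left side: (1/(2π)) [∫_0^π 11^2 dx + ∫_π^{2π} (-7)^2 dx] = (1/(2π)) · (121π + 49π) = (121 + 49)/2 = 85.
So Σ_{n ∈ Z} |c_n|^2 = 85.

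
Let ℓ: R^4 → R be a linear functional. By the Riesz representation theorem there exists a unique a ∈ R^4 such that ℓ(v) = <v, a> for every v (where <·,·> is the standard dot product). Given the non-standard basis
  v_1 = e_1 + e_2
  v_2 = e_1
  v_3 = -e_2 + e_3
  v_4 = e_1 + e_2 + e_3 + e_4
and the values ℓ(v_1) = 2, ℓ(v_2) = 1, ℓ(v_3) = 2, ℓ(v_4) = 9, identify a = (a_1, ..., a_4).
a = (1, 1, 3, 4)

Write a = (a_1, ..., a_4) in the standard basis. For each basis vector v_i, ℓ(v_i) = <v_i, a> is a linear equation in the a_j's. Collect the n equations into a matrix system V a = ℓ, where row i of V is v_i (expressed in the standard basis). Since V is invertible (lower-triangular with 1s on the diagonal, up to permutation), solve by back-substitution:
  V =
[[1, 1, 0, 0],
 [1, 0, 0, 0],
 [0, -1, 1, 0],
 [1, 1, 1, 1]]
  V a = (2, 1, 2, 9)
Solving gives a = (1, 1, 3, 4).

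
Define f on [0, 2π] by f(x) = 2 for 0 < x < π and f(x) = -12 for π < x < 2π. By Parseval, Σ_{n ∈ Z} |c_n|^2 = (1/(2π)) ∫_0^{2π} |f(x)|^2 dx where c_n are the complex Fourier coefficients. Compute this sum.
Σ |c_n|^2 = 74

Parseval equates the L^2 energy of f (normalised by 1/(2π)) with the ℓ^2 sum of its Fourier coefficients: (1/(2π)) ∫_0^{2π} |f|^2 = Σ |c_n|^2.
Compute the left side: (1/(2π)) [∫_0^π 2^2 dx + ∫_π^{2π} (-12)^2 dx] = (1/(2π)) · (4π + 144π) = (4 + 144)/2 = 74.
So Σ_{n ∈ Z} |c_n|^2 = 74.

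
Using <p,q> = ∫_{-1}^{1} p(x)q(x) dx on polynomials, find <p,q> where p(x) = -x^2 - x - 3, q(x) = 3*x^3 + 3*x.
<p,q> = -16/5

Expand the product: p(x)·q(x) = -3*x^5 - 3*x^4 - 12*x^3 - 3*x^2 - 9*x.
∫_{-1}^{1} of each monomial x^k gives [2/(k+1) if k even, 0 if k odd]. Integrating term-by-term (or equivalently evaluating the antiderivative F(x) = -x^6/2 - 3*x^5/5 - 3*x^4 - x^3 - 9*x^2/2 at the endpoints):
  F(1) − F(−1) = -48/5 − (-32/5) = -16/5.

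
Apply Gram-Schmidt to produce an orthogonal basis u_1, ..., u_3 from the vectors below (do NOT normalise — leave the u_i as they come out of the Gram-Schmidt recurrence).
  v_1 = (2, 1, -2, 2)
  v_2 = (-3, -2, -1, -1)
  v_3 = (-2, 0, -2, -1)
Orthogonal basis:
  u_1 = (2, 1, -2, 2)
  u_2 = (-23/13, -18/13, -29/13, 3/13)
  u_3 = (-43/131, 160/131, -77/131, -114/131)

Apply the Gram-Schmidt recurrence
  u_1 = v_1
  u_i = v_i − Σ_{j<i} ((v_i · u_j) / (u_j · u_j)) · u_j.

Step by step this gives:
  u_1 = (2, 1, -2, 2)
  u_2 = (-23/13, -18/13, -29/13, 3/13)
  u_3 = (-43/131, 160/131, -77/131, -114/131)

Orthogonality check:
  u_2 · u_1 = 0 (should be 0)
  u_3 · u_1 = 0 (should be 0)
  u_3 · u_2 = 0 (should be 0)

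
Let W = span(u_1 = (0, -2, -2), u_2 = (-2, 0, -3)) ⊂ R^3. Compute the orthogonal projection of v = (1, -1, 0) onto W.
proj_W(v) = (14/17, -19/17, 2/17)

Set up U = [u_1 | ... | u_2] ∈ R^(3×2). The projector onto W = col(U) is P = U (U^T U)^(-1) U^T.
Compute U^T U =
  [8, 6]
  [6, 13],
and U^T v = (2, -2).
Solve U^T U · c = U^T v for the coefficients: c = (19/34, -7/17). The projection is proj_W(v) = U c.
Check: (v - proj_W(v)) · u_1 = 0  (should be 0).
Check: (v - proj_W(v)) · u_2 = 0  (should be 0).
Result: proj_W(v) = (14/17, -19/17, 2/17).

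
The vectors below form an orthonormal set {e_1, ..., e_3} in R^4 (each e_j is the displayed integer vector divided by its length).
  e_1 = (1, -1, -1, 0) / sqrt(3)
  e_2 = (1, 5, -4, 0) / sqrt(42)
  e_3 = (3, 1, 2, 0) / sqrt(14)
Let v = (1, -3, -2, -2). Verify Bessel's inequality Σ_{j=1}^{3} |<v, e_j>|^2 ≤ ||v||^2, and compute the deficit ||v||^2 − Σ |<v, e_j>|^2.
Σ |<v, e_j>|^2 = 14; ||v||^2 = 18; deficit = 4

Write each e_j = u_j / sqrt(<u_j, u_j>) where u_j is the displayed integer vector. Then <v, e_j> = <v, u_j> / sqrt(<u_j, u_j>), so |<v, e_j>|^2 = <v, u_j>^2 / <u_j, u_j>.
Coefficients: <v, e_1> = 6/sqrt(3), <v, e_2> = -6/sqrt(42), <v, e_3> = -4/sqrt(14).
Square and sum: Σ |<v, e_j>|^2 = 14.
Compute ||v||^2 = v·v = 18.
Deficit = 18 − 14 = 4 ≥ 0, confirming Bessel's inequality. (The deficit equals ||v − Σ <v,e_j> e_j||^2, the squared distance from v to span{e_j}.)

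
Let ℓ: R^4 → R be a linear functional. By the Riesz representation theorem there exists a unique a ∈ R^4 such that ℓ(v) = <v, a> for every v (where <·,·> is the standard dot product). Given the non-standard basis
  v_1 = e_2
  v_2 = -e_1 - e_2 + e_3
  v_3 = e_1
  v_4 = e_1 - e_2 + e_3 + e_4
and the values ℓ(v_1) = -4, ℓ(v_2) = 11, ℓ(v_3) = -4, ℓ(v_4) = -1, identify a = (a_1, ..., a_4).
a = (-4, -4, 3, -4)

Write a = (a_1, ..., a_4) in the standard basis. For each basis vector v_i, ℓ(v_i) = <v_i, a> is a linear equation in the a_j's. Collect the n equations into a matrix system V a = ℓ, where row i of V is v_i (expressed in the standard basis). Since V is invertible (lower-triangular with 1s on the diagonal, up to permutation), solve by back-substitution:
  V =
[[0, 1, 0, 0],
 [-1, -1, 1, 0],
 [1, 0, 0, 0],
 [1, -1, 1, 1]]
  V a = (-4, 11, -4, -1)
Solving gives a = (-4, -4, 3, -4).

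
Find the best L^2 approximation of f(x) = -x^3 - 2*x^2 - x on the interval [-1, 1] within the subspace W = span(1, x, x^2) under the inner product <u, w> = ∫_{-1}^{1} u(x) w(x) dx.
g(x) = -2*x^2 - 8*x/5

The best approximation g ∈ W is the orthogonal projection of f onto W. Writing g = a_0 + a_1 x + a_2 x^2, the coefficients solve the normal equations G · a = b where
  G_{ij} = <φ_i, φ_j> and b_i = <f, φ_i>, with φ_0 = 1, φ_1 = x, φ_2 = x^2.
G =
  [2, 0, 2/3]
  [0, 2/3, 0]
  [2/3, 0, 2/5],
b = (-4/3, -16/15, -4/5).
Solving gives a_0 = 0, a_1 = -8/5, a_2 = -2, so
  g(x) = -2*x^2 - 8*x/5.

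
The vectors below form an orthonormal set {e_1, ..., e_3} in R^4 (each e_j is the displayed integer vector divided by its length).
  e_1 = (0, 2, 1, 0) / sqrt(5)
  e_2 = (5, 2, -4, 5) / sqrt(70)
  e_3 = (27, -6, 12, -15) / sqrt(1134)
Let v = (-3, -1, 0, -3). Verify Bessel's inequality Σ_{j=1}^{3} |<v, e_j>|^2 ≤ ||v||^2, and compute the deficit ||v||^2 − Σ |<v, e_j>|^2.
Σ |<v, e_j>|^2 = 146/9; ||v||^2 = 19; deficit = 25/9

Write each e_j = u_j / sqrt(<u_j, u_j>) where u_j is the displayed integer vector. Then <v, e_j> = <v, u_j> / sqrt(<u_j, u_j>), so |<v, e_j>|^2 = <v, u_j>^2 / <u_j, u_j>.
Coefficients: <v, e_1> = -2/sqrt(5), <v, e_2> = -32/sqrt(70), <v, e_3> = -30/sqrt(1134).
Square and sum: Σ |<v, e_j>|^2 = 146/9.
Compute ||v||^2 = v·v = 19.
Deficit = 19 − 146/9 = 25/9 ≥ 0, confirming Bessel's inequality. (The deficit equals ||v − Σ <v,e_j> e_j||^2, the squared distance from v to span{e_j}.)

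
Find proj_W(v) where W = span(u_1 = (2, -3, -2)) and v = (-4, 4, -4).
proj_W(v) = (-24/17, 36/17, 24/17)

Set up U = [u_1 | ... | u_1] ∈ R^(3×1). The projector onto W = col(U) is P = U (U^T U)^(-1) U^T.
Compute U^T U =
  [17],
and U^T v = (-12).
Solve U^T U · c = U^T v for the coefficients: c = (-12/17). The projection is proj_W(v) = U c.
Check: (v - proj_W(v)) · u_1 = 0  (should be 0).
Result: proj_W(v) = (-24/17, 36/17, 24/17).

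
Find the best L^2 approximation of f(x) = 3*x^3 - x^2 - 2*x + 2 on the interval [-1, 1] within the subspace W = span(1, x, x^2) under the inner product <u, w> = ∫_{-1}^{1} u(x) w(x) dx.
g(x) = -x^2 - x/5 + 2

The best approximation g ∈ W is the orthogonal projection of f onto W. Writing g = a_0 + a_1 x + a_2 x^2, the coefficients solve the normal equations G · a = b where
  G_{ij} = <φ_i, φ_j> and b_i = <f, φ_i>, with φ_0 = 1, φ_1 = x, φ_2 = x^2.
G =
  [2, 0, 2/3]
  [0, 2/3, 0]
  [2/3, 0, 2/5],
b = (10/3, -2/15, 14/15).
Solving gives a_0 = 2, a_1 = -1/5, a_2 = -1, so
  g(x) = -x^2 - x/5 + 2.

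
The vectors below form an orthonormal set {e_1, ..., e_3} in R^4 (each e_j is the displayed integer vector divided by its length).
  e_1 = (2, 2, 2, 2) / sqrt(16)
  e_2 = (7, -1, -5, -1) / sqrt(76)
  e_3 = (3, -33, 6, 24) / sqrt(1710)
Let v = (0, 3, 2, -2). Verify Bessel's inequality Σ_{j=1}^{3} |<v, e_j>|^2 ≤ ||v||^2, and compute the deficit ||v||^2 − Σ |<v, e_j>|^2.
Σ |<v, e_j>|^2 = 29/2; ||v||^2 = 17; deficit = 5/2

Write each e_j = u_j / sqrt(<u_j, u_j>) where u_j is the displayed integer vector. Then <v, e_j> = <v, u_j> / sqrt(<u_j, u_j>), so |<v, e_j>|^2 = <v, u_j>^2 / <u_j, u_j>.
Coefficients: <v, e_1> = 6/sqrt(16), <v, e_2> = -11/sqrt(76), <v, e_3> = -135/sqrt(1710).
Square and sum: Σ |<v, e_j>|^2 = 29/2.
Compute ||v||^2 = v·v = 17.
Deficit = 17 − 29/2 = 5/2 ≥ 0, confirming Bessel's inequality. (The deficit equals ||v − Σ <v,e_j> e_j||^2, the squared distance from v to span{e_j}.)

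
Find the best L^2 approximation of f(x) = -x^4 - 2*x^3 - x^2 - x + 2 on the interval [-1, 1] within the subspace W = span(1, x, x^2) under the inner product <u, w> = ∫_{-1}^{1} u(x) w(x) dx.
g(x) = -13*x^2/7 - 11*x/5 + 73/35

The best approximation g ∈ W is the orthogonal projection of f onto W. Writing g = a_0 + a_1 x + a_2 x^2, the coefficients solve the normal equations G · a = b where
  G_{ij} = <φ_i, φ_j> and b_i = <f, φ_i>, with φ_0 = 1, φ_1 = x, φ_2 = x^2.
G =
  [2, 0, 2/3]
  [0, 2/3, 0]
  [2/3, 0, 2/5],
b = (44/15, -22/15, 68/105).
Solving gives a_0 = 73/35, a_1 = -11/5, a_2 = -13/7, so
  g(x) = -13*x^2/7 - 11*x/5 + 73/35.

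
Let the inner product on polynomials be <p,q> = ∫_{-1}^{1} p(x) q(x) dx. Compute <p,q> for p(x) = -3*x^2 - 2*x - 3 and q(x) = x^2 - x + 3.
<p,q> = -388/15

Expand the product: p(x)·q(x) = -3*x^4 + x^3 - 10*x^2 - 3*x - 9.
∫_{-1}^{1} of each monomial x^k gives [2/(k+1) if k even, 0 if k odd]. Integrating term-by-term (or equivalently evaluating the antiderivative F(x) = -3*x^5/5 + x^4/4 - 10*x^3/3 - 3*x^2/2 - 9*x at the endpoints):
  F(1) − F(−1) = -851/60 − (701/60) = -388/15.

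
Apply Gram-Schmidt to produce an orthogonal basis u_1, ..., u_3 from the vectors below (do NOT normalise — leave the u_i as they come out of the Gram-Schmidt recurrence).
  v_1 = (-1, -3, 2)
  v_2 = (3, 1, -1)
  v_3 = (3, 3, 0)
Orthogonal basis:
  u_1 = (-1, -3, 2)
  u_2 = (17/7, -5/7, 1/7)
  u_3 = (1/5, 1, 8/5)

Apply the Gram-Schmidt recurrence
  u_1 = v_1
  u_i = v_i − Σ_{j<i} ((v_i · u_j) / (u_j · u_j)) · u_j.

Step by step this gives:
  u_1 = (-1, -3, 2)
  u_2 = (17/7, -5/7, 1/7)
  u_3 = (1/5, 1, 8/5)

Orthogonality check:
  u_2 · u_1 = 0 (should be 0)
  u_3 · u_1 = 0 (should be 0)
  u_3 · u_2 = 0 (should be 0)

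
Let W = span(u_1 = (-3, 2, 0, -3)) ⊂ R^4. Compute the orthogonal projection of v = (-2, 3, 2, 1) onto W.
proj_W(v) = (-27/22, 9/11, 0, -27/22)

Set up U = [u_1 | ... | u_1] ∈ R^(4×1). The projector onto W = col(U) is P = U (U^T U)^(-1) U^T.
Compute U^T U =
  [22],
and U^T v = (9).
Solve U^T U · c = U^T v for the coefficients: c = (9/22). The projection is proj_W(v) = U c.
Check: (v - proj_W(v)) · u_1 = 0  (should be 0).
Result: proj_W(v) = (-27/22, 9/11, 0, -27/22).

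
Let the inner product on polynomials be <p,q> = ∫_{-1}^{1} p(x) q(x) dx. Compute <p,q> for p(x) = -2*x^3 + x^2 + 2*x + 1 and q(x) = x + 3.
<p,q> = 128/15

Expand the product: p(x)·q(x) = -2*x^4 - 5*x^3 + 5*x^2 + 7*x + 3.
∫_{-1}^{1} of each monomial x^k gives [2/(k+1) if k even, 0 if k odd]. Integrating term-by-term (or equivalently evaluating the antiderivative F(x) = -2*x^5/5 - 5*x^4/4 + 5*x^3/3 + 7*x^2/2 + 3*x at the endpoints):
  F(1) − F(−1) = 391/60 − (-121/60) = 128/15.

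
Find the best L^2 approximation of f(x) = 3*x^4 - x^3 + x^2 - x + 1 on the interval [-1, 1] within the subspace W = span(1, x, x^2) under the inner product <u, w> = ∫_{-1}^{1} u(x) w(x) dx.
g(x) = 25*x^2/7 - 8*x/5 + 26/35

The best approximation g ∈ W is the orthogonal projection of f onto W. Writing g = a_0 + a_1 x + a_2 x^2, the coefficients solve the normal equations G · a = b where
  G_{ij} = <φ_i, φ_j> and b_i = <f, φ_i>, with φ_0 = 1, φ_1 = x, φ_2 = x^2.
G =
  [2, 0, 2/3]
  [0, 2/3, 0]
  [2/3, 0, 2/5],
b = (58/15, -16/15, 202/105).
Solving gives a_0 = 26/35, a_1 = -8/5, a_2 = 25/7, so
  g(x) = 25*x^2/7 - 8*x/5 + 26/35.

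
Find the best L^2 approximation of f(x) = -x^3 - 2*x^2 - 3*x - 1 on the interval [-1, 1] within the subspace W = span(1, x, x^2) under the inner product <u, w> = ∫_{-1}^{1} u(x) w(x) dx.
g(x) = -2*x^2 - 18*x/5 - 1

The best approximation g ∈ W is the orthogonal projection of f onto W. Writing g = a_0 + a_1 x + a_2 x^2, the coefficients solve the normal equations G · a = b where
  G_{ij} = <φ_i, φ_j> and b_i = <f, φ_i>, with φ_0 = 1, φ_1 = x, φ_2 = x^2.
G =
  [2, 0, 2/3]
  [0, 2/3, 0]
  [2/3, 0, 2/5],
b = (-10/3, -12/5, -22/15).
Solving gives a_0 = -1, a_1 = -18/5, a_2 = -2, so
  g(x) = -2*x^2 - 18*x/5 - 1.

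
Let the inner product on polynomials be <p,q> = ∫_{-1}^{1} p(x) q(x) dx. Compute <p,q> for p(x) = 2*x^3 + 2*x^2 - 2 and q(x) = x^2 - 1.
<p,q> = 32/15

Expand the product: p(x)·q(x) = 2*x^5 + 2*x^4 - 2*x^3 - 4*x^2 + 2.
∫_{-1}^{1} of each monomial x^k gives [2/(k+1) if k even, 0 if k odd]. Integrating term-by-term (or equivalently evaluating the antiderivative F(x) = x^6/3 + 2*x^5/5 - x^4/2 - 4*x^3/3 + 2*x at the endpoints):
  F(1) − F(−1) = 9/10 − (-37/30) = 32/15.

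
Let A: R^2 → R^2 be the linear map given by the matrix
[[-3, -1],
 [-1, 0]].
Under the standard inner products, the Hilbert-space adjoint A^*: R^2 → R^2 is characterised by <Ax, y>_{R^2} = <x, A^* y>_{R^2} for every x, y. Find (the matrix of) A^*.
A^* = A^T =
[[-3, -1],
 [-1, 0]]

For real matrices with standard dot products, the defining identity <Ax, y> = <x, A^* y> gives (Ax)^T y = x^T (A^*) y, i.e. x^T A^T y = x^T (A^*) y. Since this holds for all x, y, we must have A^* = A^T. Therefore
A^* =
[[-3, -1],
 [-1, 0]].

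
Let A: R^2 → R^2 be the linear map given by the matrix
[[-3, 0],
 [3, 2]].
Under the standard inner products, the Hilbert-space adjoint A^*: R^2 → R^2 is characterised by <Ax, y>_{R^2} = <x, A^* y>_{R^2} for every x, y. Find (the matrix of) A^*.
A^* = A^T =
[[-3, 3],
 [0, 2]]

For real matrices with standard dot products, the defining identity <Ax, y> = <x, A^* y> gives (Ax)^T y = x^T (A^*) y, i.e. x^T A^T y = x^T (A^*) y. Since this holds for all x, y, we must have A^* = A^T. Therefore
A^* =
[[-3, 3],
 [0, 2]].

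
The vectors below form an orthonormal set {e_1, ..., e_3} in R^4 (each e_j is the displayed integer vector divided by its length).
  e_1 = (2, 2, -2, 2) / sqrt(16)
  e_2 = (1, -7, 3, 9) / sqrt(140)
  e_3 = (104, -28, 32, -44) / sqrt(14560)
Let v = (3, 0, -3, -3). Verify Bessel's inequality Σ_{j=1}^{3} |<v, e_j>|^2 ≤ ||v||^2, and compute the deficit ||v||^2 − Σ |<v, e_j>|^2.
Σ |<v, e_j>|^2 = 477/26; ||v||^2 = 27; deficit = 225/26

Write each e_j = u_j / sqrt(<u_j, u_j>) where u_j is the displayed integer vector. Then <v, e_j> = <v, u_j> / sqrt(<u_j, u_j>), so |<v, e_j>|^2 = <v, u_j>^2 / <u_j, u_j>.
Coefficients: <v, e_1> = 6/sqrt(16), <v, e_2> = -33/sqrt(140), <v, e_3> = 348/sqrt(14560).
Square and sum: Σ |<v, e_j>|^2 = 477/26.
Compute ||v||^2 = v·v = 27.
Deficit = 27 − 477/26 = 225/26 ≥ 0, confirming Bessel's inequality. (The deficit equals ||v − Σ <v,e_j> e_j||^2, the squared distance from v to span{e_j}.)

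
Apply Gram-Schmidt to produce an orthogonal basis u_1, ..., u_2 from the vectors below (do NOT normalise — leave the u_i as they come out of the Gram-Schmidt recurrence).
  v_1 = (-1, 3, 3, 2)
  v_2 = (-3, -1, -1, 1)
Orthogonal basis:
  u_1 = (-1, 3, 3, 2)
  u_2 = (-70/23, -20/23, -20/23, 25/23)

Apply the Gram-Schmidt recurrence
  u_1 = v_1
  u_i = v_i − Σ_{j<i} ((v_i · u_j) / (u_j · u_j)) · u_j.

Step by step this gives:
  u_1 = (-1, 3, 3, 2)
  u_2 = (-70/23, -20/23, -20/23, 25/23)

Orthogonality check:
  u_2 · u_1 = 0 (should be 0)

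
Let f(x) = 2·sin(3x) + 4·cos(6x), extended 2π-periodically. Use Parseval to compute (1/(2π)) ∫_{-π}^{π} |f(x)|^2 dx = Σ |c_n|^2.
Σ |c_n|^2 = 10

Expand |f|^2 and use orthogonality of {sin(nx), cos(mx)} on [-π, π]:
  ∫_{-π}^{π} sin(nx)^2 dx = π, ∫ cos(mx)^2 dx = π, and cross terms integrate to 0.
So ∫_{-π}^{π} f(x)^2 dx = 2^2 · π + 4^2 · π = (4 + 16)π.
Divide by 2π: (4 + 16)/2 = 10.
By Parseval, this equals Σ |c_n|^2.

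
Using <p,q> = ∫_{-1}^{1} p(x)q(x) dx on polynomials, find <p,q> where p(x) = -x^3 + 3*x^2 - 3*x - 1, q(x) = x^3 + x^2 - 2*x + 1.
<p,q> = 404/105

Expand the product: p(x)·q(x) = -x^6 + 2*x^5 + 2*x^4 - 11*x^3 + 8*x^2 - x - 1.
∫_{-1}^{1} of each monomial x^k gives [2/(k+1) if k even, 0 if k odd]. Integrating term-by-term (or equivalently evaluating the antiderivative F(x) = -x^7/7 + x^6/3 + 2*x^5/5 - 11*x^4/4 + 8*x^3/3 - x^2/2 - x at the endpoints):
  F(1) − F(−1) = -139/140 − (-2033/420) = 404/105.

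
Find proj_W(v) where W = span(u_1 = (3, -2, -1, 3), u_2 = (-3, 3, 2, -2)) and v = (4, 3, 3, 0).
proj_W(v) = (9/23, 40/23, 43/23, 55/23)

Set up U = [u_1 | ... | u_2] ∈ R^(4×2). The projector onto W = col(U) is P = U (U^T U)^(-1) U^T.
Compute U^T U =
  [23, -23]
  [-23, 26],
and U^T v = (3, 3).
Solve U^T U · c = U^T v for the coefficients: c = (49/23, 2). The projection is proj_W(v) = U c.
Check: (v - proj_W(v)) · u_1 = 0  (should be 0).
Check: (v - proj_W(v)) · u_2 = 0  (should be 0).
Result: proj_W(v) = (9/23, 40/23, 43/23, 55/23).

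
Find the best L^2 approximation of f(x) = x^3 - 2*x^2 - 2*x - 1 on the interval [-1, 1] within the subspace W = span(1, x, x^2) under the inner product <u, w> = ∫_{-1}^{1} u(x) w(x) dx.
g(x) = -2*x^2 - 7*x/5 - 1

The best approximation g ∈ W is the orthogonal projection of f onto W. Writing g = a_0 + a_1 x + a_2 x^2, the coefficients solve the normal equations G · a = b where
  G_{ij} = <φ_i, φ_j> and b_i = <f, φ_i>, with φ_0 = 1, φ_1 = x, φ_2 = x^2.
G =
  [2, 0, 2/3]
  [0, 2/3, 0]
  [2/3, 0, 2/5],
b = (-10/3, -14/15, -22/15).
Solving gives a_0 = -1, a_1 = -7/5, a_2 = -2, so
  g(x) = -2*x^2 - 7*x/5 - 1.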